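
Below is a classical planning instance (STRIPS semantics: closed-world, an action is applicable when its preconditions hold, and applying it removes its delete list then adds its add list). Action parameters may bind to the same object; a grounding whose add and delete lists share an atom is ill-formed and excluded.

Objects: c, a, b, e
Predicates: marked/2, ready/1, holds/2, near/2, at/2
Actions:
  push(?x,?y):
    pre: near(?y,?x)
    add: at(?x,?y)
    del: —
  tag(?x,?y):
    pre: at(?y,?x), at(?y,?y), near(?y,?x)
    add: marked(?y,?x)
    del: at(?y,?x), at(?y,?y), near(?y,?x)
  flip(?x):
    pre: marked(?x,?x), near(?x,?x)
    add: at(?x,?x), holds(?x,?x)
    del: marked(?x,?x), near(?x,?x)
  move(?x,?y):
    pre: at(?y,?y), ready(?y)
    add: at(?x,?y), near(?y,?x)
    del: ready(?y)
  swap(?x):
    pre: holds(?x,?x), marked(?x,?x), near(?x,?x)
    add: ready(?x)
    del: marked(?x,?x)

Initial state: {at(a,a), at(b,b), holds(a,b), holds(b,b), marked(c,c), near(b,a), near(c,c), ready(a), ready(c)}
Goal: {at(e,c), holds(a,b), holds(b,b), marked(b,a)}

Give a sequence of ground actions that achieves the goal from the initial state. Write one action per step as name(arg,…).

1. push(c,c)  →  {at(a,a), at(b,b), at(c,c), holds(a,b), holds(b,b), marked(c,c), near(b,a), near(c,c), ready(a), ready(c)}
2. move(b,a)  →  {at(a,a), at(b,a), at(b,b), at(c,c), holds(a,b), holds(b,b), marked(c,c), near(a,b), near(b,a), near(c,c), ready(c)}
3. tag(a,b)  →  {at(a,a), at(c,c), holds(a,b), holds(b,b), marked(b,a), marked(c,c), near(a,b), near(c,c), ready(c)}
4. move(e,c)  →  {at(a,a), at(c,c), at(e,c), holds(a,b), holds(b,b), marked(b,a), marked(c,c), near(a,b), near(c,c), near(c,e)}

push(c,c); move(b,a); tag(a,b); move(e,c)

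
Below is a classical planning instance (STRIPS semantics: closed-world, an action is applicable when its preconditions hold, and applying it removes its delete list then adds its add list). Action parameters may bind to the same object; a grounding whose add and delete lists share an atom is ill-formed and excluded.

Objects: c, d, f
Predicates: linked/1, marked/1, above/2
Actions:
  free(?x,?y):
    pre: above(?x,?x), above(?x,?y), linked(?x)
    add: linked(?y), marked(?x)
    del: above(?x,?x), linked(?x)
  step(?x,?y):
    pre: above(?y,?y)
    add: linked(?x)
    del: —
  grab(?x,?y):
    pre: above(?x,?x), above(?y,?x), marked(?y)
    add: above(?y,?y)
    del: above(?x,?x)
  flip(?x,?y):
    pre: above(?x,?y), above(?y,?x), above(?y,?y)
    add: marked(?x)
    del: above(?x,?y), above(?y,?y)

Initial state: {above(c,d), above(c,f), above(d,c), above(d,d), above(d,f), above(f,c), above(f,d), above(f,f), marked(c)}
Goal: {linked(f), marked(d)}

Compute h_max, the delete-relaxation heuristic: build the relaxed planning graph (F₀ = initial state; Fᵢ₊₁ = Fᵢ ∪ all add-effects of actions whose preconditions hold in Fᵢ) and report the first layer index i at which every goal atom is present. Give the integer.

F0 = init (9 atoms)
F1 = F0 ∪ {above(c,c), linked(c), linked(d), linked(f), marked(d), marked(f)}  (15 atoms)
goal ⊆ F1  ⇒  h_max = 1

1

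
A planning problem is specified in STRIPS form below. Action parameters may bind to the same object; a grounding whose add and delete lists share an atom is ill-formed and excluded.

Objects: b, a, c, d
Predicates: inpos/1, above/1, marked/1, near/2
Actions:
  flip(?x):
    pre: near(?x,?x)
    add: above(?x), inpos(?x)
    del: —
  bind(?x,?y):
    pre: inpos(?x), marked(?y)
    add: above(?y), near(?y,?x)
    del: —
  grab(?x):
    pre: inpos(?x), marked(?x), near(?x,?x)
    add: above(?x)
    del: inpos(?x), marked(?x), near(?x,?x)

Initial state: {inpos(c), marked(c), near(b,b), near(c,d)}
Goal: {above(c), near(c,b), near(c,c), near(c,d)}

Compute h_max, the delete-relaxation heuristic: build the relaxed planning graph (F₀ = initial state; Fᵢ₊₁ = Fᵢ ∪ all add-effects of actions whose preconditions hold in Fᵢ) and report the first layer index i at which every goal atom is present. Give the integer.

2

F0 = init (4 atoms)
F1 = F0 ∪ {above(b), above(c), inpos(b), near(c,c)}  (8 atoms)
F2 = F1 ∪ {near(c,b)}  (9 atoms)
goal ⊆ F2  ⇒  h_max = 2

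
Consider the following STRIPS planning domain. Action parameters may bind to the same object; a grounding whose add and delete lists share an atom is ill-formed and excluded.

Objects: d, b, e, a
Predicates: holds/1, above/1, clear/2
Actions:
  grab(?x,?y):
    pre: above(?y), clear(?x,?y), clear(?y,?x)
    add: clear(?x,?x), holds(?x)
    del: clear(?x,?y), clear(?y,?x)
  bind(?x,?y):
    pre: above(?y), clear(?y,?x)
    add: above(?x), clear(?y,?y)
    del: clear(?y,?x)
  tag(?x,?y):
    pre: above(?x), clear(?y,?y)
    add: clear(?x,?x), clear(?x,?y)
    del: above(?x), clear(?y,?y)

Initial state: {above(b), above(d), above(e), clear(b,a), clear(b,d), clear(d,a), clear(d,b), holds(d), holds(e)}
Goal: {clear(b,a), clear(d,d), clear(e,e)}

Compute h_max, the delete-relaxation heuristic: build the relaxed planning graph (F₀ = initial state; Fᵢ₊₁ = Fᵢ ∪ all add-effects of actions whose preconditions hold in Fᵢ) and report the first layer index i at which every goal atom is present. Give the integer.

2

F0 = init (9 atoms)
F1 = F0 ∪ {above(a), clear(b,b), clear(d,d), holds(b)}  (13 atoms)
F2 = F1 ∪ {clear(a,a), clear(a,b), clear(a,d), clear(e,b), clear(e,d), clear(e,e)}  (19 atoms)
goal ⊆ F2  ⇒  h_max = 2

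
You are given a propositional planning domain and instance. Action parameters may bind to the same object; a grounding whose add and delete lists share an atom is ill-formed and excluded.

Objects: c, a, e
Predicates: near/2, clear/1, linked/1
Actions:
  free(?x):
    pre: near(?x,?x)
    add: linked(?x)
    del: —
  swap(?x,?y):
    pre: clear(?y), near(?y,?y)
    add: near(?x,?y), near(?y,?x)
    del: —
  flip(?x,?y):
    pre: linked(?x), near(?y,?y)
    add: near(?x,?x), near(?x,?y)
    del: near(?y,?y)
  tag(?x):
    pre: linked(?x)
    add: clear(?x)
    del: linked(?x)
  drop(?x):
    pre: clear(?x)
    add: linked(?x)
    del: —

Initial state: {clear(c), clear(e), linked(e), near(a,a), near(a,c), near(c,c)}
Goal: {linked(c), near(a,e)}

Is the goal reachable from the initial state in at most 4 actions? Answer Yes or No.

Yes

1. free(c)  →  {clear(c), clear(e), linked(c), linked(e), near(a,a), near(a,c), near(c,c)}
2. flip(e,c)  →  {clear(c), clear(e), linked(c), linked(e), near(a,a), near(a,c), near(e,c), near(e,e)}
3. swap(a,e)  →  {clear(c), clear(e), linked(c), linked(e), near(a,a), near(a,c), near(a,e), near(e,a), near(e,c), near(e,e)}
optimal plan length = 3; 3 ≤ 4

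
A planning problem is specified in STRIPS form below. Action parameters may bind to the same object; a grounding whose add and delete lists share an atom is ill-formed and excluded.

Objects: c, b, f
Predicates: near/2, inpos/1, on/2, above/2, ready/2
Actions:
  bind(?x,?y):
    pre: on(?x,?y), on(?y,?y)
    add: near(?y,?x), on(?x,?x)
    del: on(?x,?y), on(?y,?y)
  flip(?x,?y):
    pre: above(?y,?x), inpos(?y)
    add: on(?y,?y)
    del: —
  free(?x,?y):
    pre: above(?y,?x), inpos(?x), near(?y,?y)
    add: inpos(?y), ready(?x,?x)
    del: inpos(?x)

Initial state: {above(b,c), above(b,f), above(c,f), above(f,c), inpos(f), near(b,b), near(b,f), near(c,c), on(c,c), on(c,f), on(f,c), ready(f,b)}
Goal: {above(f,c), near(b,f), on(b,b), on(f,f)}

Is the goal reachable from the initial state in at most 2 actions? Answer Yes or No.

1. bind(f,c)  →  {above(b,c), above(b,f), above(c,f), above(f,c), inpos(f), near(b,b), near(b,f), near(c,c), near(c,f), on(c,f), on(f,f), ready(f,b)}
2. free(f,b)  →  {above(b,c), above(b,f), above(c,f), above(f,c), inpos(b), near(b,b), near(b,f), near(c,c), near(c,f), on(c,f), on(f,f), ready(f,b), ready(f,f)}
3. flip(c,b)  →  {above(b,c), above(b,f), above(c,f), above(f,c), inpos(b), near(b,b), near(b,f), near(c,c), near(c,f), on(b,b), on(c,f), on(f,f), ready(f,b), ready(f,f)}
optimal plan length = 3; 3 > 2

No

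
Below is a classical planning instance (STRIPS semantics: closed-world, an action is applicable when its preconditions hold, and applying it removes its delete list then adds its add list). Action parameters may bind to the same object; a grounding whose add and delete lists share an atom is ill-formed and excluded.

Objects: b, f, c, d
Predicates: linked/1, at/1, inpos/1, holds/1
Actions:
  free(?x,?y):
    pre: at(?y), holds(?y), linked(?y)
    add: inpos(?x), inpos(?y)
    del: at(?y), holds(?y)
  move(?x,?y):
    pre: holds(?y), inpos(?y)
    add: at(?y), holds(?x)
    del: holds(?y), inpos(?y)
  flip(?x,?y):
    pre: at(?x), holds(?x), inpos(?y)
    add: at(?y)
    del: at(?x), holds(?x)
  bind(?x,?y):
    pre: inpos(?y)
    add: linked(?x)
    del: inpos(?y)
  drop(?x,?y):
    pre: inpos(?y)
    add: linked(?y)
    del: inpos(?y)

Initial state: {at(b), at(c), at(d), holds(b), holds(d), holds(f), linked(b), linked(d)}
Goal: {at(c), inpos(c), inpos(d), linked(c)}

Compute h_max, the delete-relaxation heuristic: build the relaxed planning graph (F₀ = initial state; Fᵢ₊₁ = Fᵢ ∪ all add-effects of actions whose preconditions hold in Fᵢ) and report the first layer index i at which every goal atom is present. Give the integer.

F0 = init (8 atoms)
F1 = F0 ∪ {inpos(b), inpos(c), inpos(d), inpos(f)}  (12 atoms)
F2 = F1 ∪ {at(f), holds(c), linked(c), linked(f)}  (16 atoms)
goal ⊆ F2  ⇒  h_max = 2

2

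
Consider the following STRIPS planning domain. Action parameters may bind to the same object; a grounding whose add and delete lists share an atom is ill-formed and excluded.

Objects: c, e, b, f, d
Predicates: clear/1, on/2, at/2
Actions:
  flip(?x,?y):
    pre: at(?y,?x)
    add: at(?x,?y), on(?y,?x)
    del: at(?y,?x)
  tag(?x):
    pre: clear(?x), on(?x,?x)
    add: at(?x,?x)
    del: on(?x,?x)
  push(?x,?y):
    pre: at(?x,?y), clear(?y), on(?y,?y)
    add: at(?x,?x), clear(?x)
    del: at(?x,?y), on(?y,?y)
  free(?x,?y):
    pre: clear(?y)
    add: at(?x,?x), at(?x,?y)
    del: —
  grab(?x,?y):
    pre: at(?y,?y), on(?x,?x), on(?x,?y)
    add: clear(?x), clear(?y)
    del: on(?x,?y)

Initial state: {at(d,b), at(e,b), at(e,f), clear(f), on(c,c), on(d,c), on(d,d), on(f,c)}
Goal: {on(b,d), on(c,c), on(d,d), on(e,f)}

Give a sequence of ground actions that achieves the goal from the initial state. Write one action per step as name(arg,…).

1. flip(b,d)  →  {at(b,d), at(e,b), at(e,f), clear(f), on(c,c), on(d,b), on(d,c), on(d,d), on(f,c)}
2. flip(f,e)  →  {at(b,d), at(e,b), at(f,e), clear(f), on(c,c), on(d,b), on(d,c), on(d,d), on(e,f), on(f,c)}
3. flip(d,b)  →  {at(d,b), at(e,b), at(f,e), clear(f), on(b,d), on(c,c), on(d,b), on(d,c), on(d,d), on(e,f), on(f,c)}

flip(b,d); flip(f,e); flip(d,b)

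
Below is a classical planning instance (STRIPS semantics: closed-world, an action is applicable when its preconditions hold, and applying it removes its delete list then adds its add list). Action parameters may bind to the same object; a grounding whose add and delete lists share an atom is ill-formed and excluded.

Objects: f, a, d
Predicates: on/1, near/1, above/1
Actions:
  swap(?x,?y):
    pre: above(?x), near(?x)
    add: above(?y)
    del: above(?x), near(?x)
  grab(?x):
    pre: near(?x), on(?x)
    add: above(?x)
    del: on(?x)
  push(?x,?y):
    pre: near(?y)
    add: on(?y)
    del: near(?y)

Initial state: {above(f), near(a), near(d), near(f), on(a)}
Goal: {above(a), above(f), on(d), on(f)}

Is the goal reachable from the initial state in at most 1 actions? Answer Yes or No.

No

1. grab(a)  →  {above(a), above(f), near(a), near(d), near(f)}
2. push(f,f)  →  {above(a), above(f), near(a), near(d), on(f)}
3. push(f,d)  →  {above(a), above(f), near(a), on(d), on(f)}
optimal plan length = 3; 3 > 1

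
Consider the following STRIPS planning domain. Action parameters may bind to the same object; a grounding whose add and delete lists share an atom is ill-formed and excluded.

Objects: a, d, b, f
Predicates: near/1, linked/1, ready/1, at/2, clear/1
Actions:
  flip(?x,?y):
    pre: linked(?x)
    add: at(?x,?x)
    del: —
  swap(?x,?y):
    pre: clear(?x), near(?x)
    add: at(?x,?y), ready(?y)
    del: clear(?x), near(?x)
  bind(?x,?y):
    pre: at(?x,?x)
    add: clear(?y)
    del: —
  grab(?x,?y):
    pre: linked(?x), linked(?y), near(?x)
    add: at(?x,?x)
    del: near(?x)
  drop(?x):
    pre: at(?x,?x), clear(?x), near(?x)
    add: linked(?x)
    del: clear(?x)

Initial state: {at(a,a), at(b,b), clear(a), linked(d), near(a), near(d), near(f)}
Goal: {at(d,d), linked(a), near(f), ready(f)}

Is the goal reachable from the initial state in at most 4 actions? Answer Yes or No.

1. flip(d,a)  →  {at(a,a), at(b,b), at(d,d), clear(a), linked(d), near(a), near(d), near(f)}
2. bind(a,d)  →  {at(a,a), at(b,b), at(d,d), clear(a), clear(d), linked(d), near(a), near(d), near(f)}
3. swap(d,f)  →  {at(a,a), at(b,b), at(d,d), at(d,f), clear(a), linked(d), near(a), near(f), ready(f)}
4. drop(a)  →  {at(a,a), at(b,b), at(d,d), at(d,f), linked(a), linked(d), near(a), near(f), ready(f)}
optimal plan length = 4; 4 ≤ 4

Yes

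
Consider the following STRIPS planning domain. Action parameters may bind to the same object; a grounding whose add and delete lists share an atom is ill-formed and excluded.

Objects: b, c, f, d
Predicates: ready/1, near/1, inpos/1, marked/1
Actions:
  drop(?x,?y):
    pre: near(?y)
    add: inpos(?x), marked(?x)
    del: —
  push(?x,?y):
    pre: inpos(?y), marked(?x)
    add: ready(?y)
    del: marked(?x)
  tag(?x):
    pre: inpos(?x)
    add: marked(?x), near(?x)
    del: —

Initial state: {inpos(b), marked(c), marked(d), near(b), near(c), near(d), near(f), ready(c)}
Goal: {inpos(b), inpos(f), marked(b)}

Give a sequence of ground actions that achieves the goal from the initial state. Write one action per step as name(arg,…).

1. drop(b,b)  →  {inpos(b), marked(b), marked(c), marked(d), near(b), near(c), near(d), near(f), ready(c)}
2. drop(f,b)  →  {inpos(b), inpos(f), marked(b), marked(c), marked(d), marked(f), near(b), near(c), near(d), near(f), ready(c)}

drop(b,b); drop(f,b)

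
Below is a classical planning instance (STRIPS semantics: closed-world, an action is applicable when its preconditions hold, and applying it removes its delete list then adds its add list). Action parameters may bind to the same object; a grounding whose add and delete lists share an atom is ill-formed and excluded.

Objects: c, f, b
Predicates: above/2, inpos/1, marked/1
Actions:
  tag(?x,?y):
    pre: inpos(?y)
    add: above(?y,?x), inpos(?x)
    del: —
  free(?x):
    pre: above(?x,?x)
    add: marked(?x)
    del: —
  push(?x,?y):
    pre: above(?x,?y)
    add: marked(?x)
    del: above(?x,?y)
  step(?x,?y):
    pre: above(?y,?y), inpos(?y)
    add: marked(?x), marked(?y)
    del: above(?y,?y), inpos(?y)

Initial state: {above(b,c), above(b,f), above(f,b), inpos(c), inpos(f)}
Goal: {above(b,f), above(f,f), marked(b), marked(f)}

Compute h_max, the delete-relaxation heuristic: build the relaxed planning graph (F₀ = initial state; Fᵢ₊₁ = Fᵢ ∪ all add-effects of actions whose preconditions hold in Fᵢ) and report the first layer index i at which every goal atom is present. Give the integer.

F0 = init (5 atoms)
F1 = F0 ∪ {above(c,b), above(c,c), above(c,f), above(f,c), above(f,f), inpos(b), marked(b), marked(f)}  (13 atoms)
goal ⊆ F1  ⇒  h_max = 1

1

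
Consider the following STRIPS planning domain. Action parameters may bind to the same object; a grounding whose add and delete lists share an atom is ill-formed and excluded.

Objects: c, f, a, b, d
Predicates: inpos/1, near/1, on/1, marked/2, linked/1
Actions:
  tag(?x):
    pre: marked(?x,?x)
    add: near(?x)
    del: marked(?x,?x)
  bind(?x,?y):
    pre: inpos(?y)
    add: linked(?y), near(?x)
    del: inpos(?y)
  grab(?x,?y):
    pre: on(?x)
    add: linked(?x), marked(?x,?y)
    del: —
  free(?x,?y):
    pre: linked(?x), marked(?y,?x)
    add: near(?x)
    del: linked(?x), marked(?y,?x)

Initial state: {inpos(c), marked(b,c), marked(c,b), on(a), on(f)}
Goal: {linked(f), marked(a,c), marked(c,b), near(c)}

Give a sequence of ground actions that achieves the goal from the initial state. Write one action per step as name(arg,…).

1. bind(c,c)  →  {linked(c), marked(b,c), marked(c,b), near(c), on(a), on(f)}
2. grab(f,c)  →  {linked(c), linked(f), marked(b,c), marked(c,b), marked(f,c), near(c), on(a), on(f)}
3. grab(a,c)  →  {linked(a), linked(c), linked(f), marked(a,c), marked(b,c), marked(c,b), marked(f,c), near(c), on(a), on(f)}

bind(c,c); grab(f,c); grab(a,c)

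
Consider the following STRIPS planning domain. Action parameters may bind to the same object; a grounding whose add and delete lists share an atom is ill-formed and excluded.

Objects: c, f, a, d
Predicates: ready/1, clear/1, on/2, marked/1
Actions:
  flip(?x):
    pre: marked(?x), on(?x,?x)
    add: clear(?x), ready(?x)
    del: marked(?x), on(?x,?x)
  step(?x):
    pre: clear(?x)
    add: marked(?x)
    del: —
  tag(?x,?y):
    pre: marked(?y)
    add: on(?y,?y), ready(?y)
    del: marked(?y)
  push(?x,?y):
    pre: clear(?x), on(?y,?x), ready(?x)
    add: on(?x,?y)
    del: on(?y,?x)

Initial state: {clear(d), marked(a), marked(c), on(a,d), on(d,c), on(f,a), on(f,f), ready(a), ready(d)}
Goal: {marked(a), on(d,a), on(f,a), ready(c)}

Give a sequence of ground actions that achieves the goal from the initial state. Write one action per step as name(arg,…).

1. tag(c,c)  →  {clear(d), marked(a), on(a,d), on(c,c), on(d,c), on(f,a), on(f,f), ready(a), ready(c), ready(d)}
2. push(d,a)  →  {clear(d), marked(a), on(c,c), on(d,a), on(d,c), on(f,a), on(f,f), ready(a), ready(c), ready(d)}

tag(c,c); push(d,a)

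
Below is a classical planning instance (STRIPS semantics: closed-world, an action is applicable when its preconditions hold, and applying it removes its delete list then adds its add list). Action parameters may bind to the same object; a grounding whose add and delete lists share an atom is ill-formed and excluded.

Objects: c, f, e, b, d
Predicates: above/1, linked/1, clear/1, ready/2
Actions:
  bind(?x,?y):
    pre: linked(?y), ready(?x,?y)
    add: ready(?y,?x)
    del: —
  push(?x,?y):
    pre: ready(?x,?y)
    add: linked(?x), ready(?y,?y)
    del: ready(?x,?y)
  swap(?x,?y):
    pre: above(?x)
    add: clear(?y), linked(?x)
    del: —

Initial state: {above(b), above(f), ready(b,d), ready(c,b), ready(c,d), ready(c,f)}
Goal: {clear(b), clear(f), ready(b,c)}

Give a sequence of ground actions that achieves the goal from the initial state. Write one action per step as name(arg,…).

swap(f,f); swap(b,b); bind(c,b)

1. swap(f,f)  →  {above(b), above(f), clear(f), linked(f), ready(b,d), ready(c,b), ready(c,d), ready(c,f)}
2. swap(b,b)  →  {above(b), above(f), clear(b), clear(f), linked(b), linked(f), ready(b,d), ready(c,b), ready(c,d), ready(c,f)}
3. bind(c,b)  →  {above(b), above(f), clear(b), clear(f), linked(b), linked(f), ready(b,c), ready(b,d), ready(c,b), ready(c,d), ready(c,f)}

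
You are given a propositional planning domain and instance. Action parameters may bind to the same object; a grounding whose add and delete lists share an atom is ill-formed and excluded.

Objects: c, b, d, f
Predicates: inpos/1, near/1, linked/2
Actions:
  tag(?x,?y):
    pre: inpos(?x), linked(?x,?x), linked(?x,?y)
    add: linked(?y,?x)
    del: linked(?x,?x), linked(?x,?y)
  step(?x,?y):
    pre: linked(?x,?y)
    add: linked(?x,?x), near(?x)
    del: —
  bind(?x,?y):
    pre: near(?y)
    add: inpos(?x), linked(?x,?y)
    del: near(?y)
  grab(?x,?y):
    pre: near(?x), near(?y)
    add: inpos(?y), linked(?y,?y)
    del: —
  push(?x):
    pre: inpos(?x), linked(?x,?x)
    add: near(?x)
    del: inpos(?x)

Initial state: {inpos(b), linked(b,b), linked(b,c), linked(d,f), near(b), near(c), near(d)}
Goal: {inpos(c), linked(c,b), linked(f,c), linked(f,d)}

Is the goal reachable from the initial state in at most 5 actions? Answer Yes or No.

Yes

1. bind(c,b)  →  {inpos(b), inpos(c), linked(b,b), linked(b,c), linked(c,b), linked(d,f), near(c), near(d)}
2. bind(f,c)  →  {inpos(b), inpos(c), inpos(f), linked(b,b), linked(b,c), linked(c,b), linked(d,f), linked(f,c), near(d)}
3. bind(f,d)  →  {inpos(b), inpos(c), inpos(f), linked(b,b), linked(b,c), linked(c,b), linked(d,f), linked(f,c), linked(f,d)}
optimal plan length = 3; 3 ≤ 5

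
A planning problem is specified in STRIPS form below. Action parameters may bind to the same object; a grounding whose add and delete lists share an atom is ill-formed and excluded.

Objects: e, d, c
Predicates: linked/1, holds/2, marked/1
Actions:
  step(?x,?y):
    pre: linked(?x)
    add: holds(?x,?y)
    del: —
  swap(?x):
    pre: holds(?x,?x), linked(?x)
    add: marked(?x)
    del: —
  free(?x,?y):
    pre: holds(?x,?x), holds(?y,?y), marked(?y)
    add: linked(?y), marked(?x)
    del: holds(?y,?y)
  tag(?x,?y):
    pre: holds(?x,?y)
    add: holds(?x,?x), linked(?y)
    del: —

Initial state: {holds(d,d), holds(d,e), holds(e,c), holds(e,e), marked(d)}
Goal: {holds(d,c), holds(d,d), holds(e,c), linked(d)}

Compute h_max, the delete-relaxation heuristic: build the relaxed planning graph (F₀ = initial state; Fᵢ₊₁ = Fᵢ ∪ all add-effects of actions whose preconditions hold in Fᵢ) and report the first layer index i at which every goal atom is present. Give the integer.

F0 = init (5 atoms)
F1 = F0 ∪ {linked(c), linked(d), linked(e), marked(e)}  (9 atoms)
F2 = F1 ∪ {holds(c,c), holds(c,d), holds(c,e), holds(d,c), holds(e,d)}  (14 atoms)
goal ⊆ F2  ⇒  h_max = 2

2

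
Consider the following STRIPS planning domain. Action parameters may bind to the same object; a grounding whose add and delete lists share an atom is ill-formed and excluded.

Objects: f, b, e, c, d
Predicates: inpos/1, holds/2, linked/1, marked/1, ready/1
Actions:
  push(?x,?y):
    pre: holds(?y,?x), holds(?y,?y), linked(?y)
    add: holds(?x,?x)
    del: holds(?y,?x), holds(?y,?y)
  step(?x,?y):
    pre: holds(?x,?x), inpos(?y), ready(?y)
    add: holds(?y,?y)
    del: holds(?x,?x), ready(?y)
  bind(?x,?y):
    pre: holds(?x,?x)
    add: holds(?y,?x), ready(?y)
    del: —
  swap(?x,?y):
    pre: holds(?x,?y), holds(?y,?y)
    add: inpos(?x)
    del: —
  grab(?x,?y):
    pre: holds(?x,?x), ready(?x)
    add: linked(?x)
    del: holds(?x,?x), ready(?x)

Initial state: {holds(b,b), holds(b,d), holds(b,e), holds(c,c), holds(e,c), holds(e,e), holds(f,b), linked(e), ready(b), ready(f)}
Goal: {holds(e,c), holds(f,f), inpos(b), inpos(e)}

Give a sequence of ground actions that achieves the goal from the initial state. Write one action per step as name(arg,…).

swap(f,b); step(b,f); swap(b,e); swap(e,e)

1. swap(f,b)  →  {holds(b,b), holds(b,d), holds(b,e), holds(c,c), holds(e,c), holds(e,e), holds(f,b), inpos(f), linked(e), ready(b), ready(f)}
2. step(b,f)  →  {holds(b,d), holds(b,e), holds(c,c), holds(e,c), holds(e,e), holds(f,b), holds(f,f), inpos(f), linked(e), ready(b)}
3. swap(b,e)  →  {holds(b,d), holds(b,e), holds(c,c), holds(e,c), holds(e,e), holds(f,b), holds(f,f), inpos(b), inpos(f), linked(e), ready(b)}
4. swap(e,e)  →  {holds(b,d), holds(b,e), holds(c,c), holds(e,c), holds(e,e), holds(f,b), holds(f,f), inpos(b), inpos(e), inpos(f), linked(e), ready(b)}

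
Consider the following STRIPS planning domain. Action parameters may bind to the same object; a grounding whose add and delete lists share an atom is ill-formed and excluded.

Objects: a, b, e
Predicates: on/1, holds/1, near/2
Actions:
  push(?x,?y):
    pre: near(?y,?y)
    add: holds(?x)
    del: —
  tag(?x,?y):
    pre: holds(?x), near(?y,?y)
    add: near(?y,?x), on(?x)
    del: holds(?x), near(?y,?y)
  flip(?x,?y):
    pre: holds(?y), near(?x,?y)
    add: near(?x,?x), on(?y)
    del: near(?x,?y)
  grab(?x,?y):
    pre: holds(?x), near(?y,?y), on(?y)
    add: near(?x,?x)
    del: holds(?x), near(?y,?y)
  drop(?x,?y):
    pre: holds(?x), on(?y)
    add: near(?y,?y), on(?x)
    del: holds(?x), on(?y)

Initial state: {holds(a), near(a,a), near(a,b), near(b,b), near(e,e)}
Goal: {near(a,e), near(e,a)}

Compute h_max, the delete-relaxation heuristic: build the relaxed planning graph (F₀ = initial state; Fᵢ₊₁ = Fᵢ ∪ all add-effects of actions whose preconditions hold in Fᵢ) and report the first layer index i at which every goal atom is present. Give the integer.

2

F0 = init (5 atoms)
F1 = F0 ∪ {holds(b), holds(e), near(b,a), near(e,a), on(a)}  (10 atoms)
F2 = F1 ∪ {near(a,e), near(b,e), near(e,b), on(b), on(e)}  (15 atoms)
goal ⊆ F2  ⇒  h_max = 2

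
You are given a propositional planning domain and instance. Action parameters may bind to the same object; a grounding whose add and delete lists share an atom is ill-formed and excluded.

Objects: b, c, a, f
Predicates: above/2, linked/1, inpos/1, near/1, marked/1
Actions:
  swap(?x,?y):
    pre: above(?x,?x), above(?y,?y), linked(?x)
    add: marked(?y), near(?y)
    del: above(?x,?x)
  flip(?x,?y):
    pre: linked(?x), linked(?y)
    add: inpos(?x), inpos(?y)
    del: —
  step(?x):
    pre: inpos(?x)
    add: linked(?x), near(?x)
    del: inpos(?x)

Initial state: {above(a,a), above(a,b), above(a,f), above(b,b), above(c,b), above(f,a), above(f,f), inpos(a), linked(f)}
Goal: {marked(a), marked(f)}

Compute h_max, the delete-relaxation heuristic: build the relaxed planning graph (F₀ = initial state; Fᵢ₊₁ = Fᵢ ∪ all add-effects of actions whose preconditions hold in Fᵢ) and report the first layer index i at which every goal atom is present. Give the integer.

1

F0 = init (9 atoms)
F1 = F0 ∪ {inpos(f), linked(a), marked(a), marked(b), marked(f), near(a), near(b), near(f)}  (17 atoms)
goal ⊆ F1  ⇒  h_max = 1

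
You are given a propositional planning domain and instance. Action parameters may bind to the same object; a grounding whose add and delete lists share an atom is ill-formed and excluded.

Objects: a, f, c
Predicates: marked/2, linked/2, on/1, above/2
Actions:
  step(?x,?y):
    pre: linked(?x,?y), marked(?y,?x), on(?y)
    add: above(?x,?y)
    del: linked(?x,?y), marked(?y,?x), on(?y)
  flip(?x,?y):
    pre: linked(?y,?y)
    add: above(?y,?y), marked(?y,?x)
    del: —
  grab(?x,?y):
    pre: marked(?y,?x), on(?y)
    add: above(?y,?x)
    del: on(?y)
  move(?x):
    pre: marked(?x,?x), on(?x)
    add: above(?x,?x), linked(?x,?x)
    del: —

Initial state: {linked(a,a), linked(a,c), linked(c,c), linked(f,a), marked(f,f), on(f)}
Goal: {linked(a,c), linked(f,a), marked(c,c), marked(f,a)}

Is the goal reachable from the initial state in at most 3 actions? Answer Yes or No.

1. flip(c,c)  →  {above(c,c), linked(a,a), linked(a,c), linked(c,c), linked(f,a), marked(c,c), marked(f,f), on(f)}
2. move(f)  →  {above(c,c), above(f,f), linked(a,a), linked(a,c), linked(c,c), linked(f,a), linked(f,f), marked(c,c), marked(f,f), on(f)}
3. flip(a,f)  →  {above(c,c), above(f,f), linked(a,a), linked(a,c), linked(c,c), linked(f,a), linked(f,f), marked(c,c), marked(f,a), marked(f,f), on(f)}
optimal plan length = 3; 3 ≤ 3

Yes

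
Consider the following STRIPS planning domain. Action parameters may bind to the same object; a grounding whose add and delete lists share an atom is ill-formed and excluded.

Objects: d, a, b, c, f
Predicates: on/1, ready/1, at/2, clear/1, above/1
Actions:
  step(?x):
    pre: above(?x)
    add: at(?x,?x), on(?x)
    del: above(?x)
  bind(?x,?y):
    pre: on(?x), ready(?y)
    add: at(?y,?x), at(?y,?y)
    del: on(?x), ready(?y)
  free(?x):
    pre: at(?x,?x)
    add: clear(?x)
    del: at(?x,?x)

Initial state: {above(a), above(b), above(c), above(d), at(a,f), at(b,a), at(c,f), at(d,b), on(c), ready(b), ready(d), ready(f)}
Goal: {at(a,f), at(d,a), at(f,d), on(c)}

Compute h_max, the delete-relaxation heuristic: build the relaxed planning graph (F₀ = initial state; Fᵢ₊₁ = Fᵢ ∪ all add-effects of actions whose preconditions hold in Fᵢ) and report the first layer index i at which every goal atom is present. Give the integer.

2

F0 = init (12 atoms)
F1 = F0 ∪ {at(a,a), at(b,b), at(b,c), at(c,c), at(d,c), at(d,d), at(f,c), at(f,f), on(a), on(b), on(d)}  (23 atoms)
F2 = F1 ∪ {at(b,d), at(d,a), at(f,a), at(f,b), at(f,d), clear(a), clear(b), clear(c), clear(d), clear(f)}  (33 atoms)
goal ⊆ F2  ⇒  h_max = 2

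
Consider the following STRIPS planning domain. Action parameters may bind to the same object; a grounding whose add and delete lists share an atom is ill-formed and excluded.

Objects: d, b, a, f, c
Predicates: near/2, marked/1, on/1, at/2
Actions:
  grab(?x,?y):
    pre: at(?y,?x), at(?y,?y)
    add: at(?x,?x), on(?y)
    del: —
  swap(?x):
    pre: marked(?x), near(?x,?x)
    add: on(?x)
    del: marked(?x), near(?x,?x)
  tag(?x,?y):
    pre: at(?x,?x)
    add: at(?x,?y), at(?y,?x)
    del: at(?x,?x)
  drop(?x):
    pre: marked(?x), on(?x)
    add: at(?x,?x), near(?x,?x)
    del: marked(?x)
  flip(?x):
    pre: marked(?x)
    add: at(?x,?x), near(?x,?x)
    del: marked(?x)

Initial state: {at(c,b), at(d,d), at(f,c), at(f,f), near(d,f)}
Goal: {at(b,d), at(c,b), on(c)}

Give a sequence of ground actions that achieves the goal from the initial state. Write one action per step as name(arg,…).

1. grab(c,f)  →  {at(c,b), at(c,c), at(d,d), at(f,c), at(f,f), near(d,f), on(f)}
2. grab(b,c)  →  {at(b,b), at(c,b), at(c,c), at(d,d), at(f,c), at(f,f), near(d,f), on(c), on(f)}
3. tag(d,b)  →  {at(b,b), at(b,d), at(c,b), at(c,c), at(d,b), at(f,c), at(f,f), near(d,f), on(c), on(f)}

grab(c,f); grab(b,c); tag(d,b)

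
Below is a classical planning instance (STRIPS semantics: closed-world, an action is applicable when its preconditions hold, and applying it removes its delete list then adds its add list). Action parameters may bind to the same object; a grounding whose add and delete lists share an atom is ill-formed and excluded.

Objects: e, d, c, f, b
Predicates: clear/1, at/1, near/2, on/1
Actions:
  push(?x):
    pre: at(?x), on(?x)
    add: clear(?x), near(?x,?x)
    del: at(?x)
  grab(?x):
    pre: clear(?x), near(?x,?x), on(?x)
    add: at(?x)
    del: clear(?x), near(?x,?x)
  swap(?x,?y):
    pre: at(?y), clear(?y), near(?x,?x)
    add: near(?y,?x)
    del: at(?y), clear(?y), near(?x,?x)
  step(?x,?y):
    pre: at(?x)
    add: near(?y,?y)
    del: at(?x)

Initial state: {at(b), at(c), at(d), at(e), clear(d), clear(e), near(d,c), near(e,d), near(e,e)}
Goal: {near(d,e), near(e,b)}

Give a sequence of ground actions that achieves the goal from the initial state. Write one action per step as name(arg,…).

1. swap(e,d)  →  {at(b), at(c), at(e), clear(e), near(d,c), near(d,e), near(e,d)}
2. step(c,b)  →  {at(b), at(e), clear(e), near(b,b), near(d,c), near(d,e), near(e,d)}
3. swap(b,e)  →  {at(b), near(d,c), near(d,e), near(e,b), near(e,d)}

swap(e,d); step(c,b); swap(b,e)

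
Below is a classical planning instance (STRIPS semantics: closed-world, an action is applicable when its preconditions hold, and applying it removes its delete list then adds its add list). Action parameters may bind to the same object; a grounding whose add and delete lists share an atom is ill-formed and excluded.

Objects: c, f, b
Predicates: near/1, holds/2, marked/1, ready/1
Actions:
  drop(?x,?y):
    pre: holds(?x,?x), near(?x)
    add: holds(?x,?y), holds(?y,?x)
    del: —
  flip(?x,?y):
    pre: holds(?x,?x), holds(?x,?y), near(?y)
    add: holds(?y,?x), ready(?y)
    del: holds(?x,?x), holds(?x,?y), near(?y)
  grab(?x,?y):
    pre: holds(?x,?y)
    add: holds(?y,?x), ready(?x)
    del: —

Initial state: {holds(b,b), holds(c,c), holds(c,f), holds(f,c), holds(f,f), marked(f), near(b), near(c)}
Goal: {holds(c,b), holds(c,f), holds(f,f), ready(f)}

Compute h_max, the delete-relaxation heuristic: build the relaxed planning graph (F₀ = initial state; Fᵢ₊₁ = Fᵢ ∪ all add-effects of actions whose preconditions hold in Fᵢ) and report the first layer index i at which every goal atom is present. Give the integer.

1

F0 = init (8 atoms)
F1 = F0 ∪ {holds(b,c), holds(b,f), holds(c,b), holds(f,b), ready(b), ready(c), ready(f)}  (15 atoms)
goal ⊆ F1  ⇒  h_max = 1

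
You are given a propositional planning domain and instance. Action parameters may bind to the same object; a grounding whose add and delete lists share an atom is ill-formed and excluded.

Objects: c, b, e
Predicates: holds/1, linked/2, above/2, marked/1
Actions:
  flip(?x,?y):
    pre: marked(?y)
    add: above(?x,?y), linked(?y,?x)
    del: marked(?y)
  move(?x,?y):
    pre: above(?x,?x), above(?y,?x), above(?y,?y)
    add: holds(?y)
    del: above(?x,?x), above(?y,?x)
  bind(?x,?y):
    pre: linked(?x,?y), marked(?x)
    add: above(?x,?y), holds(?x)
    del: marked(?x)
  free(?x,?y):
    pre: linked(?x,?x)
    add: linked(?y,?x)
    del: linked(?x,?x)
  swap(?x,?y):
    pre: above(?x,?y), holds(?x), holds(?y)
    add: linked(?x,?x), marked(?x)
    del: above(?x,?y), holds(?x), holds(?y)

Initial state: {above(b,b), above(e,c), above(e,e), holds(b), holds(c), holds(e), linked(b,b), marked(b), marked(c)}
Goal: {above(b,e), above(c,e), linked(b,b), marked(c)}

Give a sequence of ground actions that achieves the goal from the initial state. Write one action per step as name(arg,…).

swap(e,c); flip(c,e); free(e,b); bind(b,e)

1. swap(e,c)  →  {above(b,b), above(e,e), holds(b), linked(b,b), linked(e,e), marked(b), marked(c), marked(e)}
2. flip(c,e)  →  {above(b,b), above(c,e), above(e,e), holds(b), linked(b,b), linked(e,c), linked(e,e), marked(b), marked(c)}
3. free(e,b)  →  {above(b,b), above(c,e), above(e,e), holds(b), linked(b,b), linked(b,e), linked(e,c), marked(b), marked(c)}
4. bind(b,e)  →  {above(b,b), above(b,e), above(c,e), above(e,e), holds(b), linked(b,b), linked(b,e), linked(e,c), marked(c)}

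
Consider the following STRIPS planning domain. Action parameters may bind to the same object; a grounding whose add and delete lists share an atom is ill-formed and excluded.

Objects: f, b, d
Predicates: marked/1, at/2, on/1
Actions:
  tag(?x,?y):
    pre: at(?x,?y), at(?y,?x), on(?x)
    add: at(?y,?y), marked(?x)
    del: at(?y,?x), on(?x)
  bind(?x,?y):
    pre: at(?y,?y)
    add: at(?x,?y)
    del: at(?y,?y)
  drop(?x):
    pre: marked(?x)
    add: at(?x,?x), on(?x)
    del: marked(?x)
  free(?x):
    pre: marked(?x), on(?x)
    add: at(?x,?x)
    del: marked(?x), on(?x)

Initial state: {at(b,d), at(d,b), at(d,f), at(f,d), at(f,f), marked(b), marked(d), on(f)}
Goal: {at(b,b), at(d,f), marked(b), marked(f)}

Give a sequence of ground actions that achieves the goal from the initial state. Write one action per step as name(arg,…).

1. tag(f,d)  →  {at(b,d), at(d,b), at(d,d), at(f,d), at(f,f), marked(b), marked(d), marked(f)}
2. bind(d,f)  →  {at(b,d), at(d,b), at(d,d), at(d,f), at(f,d), marked(b), marked(d), marked(f)}
3. drop(b)  →  {at(b,b), at(b,d), at(d,b), at(d,d), at(d,f), at(f,d), marked(d), marked(f), on(b)}
4. tag(b,d)  →  {at(b,b), at(b,d), at(d,d), at(d,f), at(f,d), marked(b), marked(d), marked(f)}

tag(f,d); bind(d,f); drop(b); tag(b,d)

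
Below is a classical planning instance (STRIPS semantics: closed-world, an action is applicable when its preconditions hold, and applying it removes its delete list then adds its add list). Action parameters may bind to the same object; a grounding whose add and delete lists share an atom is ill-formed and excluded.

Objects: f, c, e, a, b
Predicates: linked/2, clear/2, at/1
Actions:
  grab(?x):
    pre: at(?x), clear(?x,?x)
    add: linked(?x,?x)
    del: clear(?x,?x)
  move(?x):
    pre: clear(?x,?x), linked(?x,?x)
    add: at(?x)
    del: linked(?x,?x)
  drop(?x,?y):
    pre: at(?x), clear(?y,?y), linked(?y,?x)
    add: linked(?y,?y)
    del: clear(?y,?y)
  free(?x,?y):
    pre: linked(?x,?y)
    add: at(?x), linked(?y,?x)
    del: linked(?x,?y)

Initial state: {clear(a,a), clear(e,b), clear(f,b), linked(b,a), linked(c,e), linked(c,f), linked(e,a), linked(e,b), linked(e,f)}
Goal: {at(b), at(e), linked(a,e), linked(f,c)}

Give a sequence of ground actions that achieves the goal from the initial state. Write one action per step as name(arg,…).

1. free(c,f)  →  {at(c), clear(a,a), clear(e,b), clear(f,b), linked(b,a), linked(c,e), linked(e,a), linked(e,b), linked(e,f), linked(f,c)}
2. free(e,a)  →  {at(c), at(e), clear(a,a), clear(e,b), clear(f,b), linked(a,e), linked(b,a), linked(c,e), linked(e,b), linked(e,f), linked(f,c)}
3. free(b,a)  →  {at(b), at(c), at(e), clear(a,a), clear(e,b), clear(f,b), linked(a,b), linked(a,e), linked(c,e), linked(e,b), linked(e,f), linked(f,c)}

free(c,f); free(e,a); free(b,a)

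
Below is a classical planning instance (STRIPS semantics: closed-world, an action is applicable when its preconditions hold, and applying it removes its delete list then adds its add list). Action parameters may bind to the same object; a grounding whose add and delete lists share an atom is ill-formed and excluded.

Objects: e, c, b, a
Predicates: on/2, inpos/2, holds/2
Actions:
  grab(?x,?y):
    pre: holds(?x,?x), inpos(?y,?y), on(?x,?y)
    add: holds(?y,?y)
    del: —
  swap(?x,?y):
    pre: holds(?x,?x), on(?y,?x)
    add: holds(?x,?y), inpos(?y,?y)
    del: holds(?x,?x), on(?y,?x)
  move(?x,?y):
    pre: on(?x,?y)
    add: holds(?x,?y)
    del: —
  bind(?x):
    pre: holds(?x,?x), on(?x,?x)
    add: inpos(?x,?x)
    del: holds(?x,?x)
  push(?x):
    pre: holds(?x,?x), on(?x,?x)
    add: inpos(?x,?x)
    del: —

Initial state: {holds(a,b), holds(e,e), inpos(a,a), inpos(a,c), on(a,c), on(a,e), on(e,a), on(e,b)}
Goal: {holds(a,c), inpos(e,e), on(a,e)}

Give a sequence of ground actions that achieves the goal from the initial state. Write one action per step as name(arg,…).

grab(e,a); swap(a,e); move(a,c)

1. grab(e,a)  →  {holds(a,a), holds(a,b), holds(e,e), inpos(a,a), inpos(a,c), on(a,c), on(a,e), on(e,a), on(e,b)}
2. swap(a,e)  →  {holds(a,b), holds(a,e), holds(e,e), inpos(a,a), inpos(a,c), inpos(e,e), on(a,c), on(a,e), on(e,b)}
3. move(a,c)  →  {holds(a,b), holds(a,c), holds(a,e), holds(e,e), inpos(a,a), inpos(a,c), inpos(e,e), on(a,c), on(a,e), on(e,b)}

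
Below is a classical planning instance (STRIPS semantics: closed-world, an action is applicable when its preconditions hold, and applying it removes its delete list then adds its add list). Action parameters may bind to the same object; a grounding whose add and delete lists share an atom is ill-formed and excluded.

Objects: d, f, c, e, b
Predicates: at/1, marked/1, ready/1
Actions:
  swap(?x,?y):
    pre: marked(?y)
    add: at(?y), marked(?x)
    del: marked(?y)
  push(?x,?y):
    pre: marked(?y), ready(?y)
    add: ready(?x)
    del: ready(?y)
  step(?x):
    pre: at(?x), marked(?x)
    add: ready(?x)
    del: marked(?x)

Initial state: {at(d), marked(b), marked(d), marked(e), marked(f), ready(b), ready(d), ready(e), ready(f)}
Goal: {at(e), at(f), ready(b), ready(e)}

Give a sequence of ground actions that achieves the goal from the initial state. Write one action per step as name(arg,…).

swap(d,f); swap(d,e)

1. swap(d,f)  →  {at(d), at(f), marked(b), marked(d), marked(e), ready(b), ready(d), ready(e), ready(f)}
2. swap(d,e)  →  {at(d), at(e), at(f), marked(b), marked(d), ready(b), ready(d), ready(e), ready(f)}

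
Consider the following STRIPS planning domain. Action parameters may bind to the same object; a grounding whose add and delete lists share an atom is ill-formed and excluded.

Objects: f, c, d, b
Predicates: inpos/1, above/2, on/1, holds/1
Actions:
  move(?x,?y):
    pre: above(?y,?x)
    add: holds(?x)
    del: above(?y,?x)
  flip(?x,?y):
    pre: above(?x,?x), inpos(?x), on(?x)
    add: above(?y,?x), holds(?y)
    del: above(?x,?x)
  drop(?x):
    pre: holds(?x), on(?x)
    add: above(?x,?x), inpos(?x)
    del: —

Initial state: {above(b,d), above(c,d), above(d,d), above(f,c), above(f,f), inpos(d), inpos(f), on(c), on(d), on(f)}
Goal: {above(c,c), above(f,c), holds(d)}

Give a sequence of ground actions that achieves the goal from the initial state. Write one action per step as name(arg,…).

move(d,c); flip(f,c); drop(c)

1. move(d,c)  →  {above(b,d), above(d,d), above(f,c), above(f,f), holds(d), inpos(d), inpos(f), on(c), on(d), on(f)}
2. flip(f,c)  →  {above(b,d), above(c,f), above(d,d), above(f,c), holds(c), holds(d), inpos(d), inpos(f), on(c), on(d), on(f)}
3. drop(c)  →  {above(b,d), above(c,c), above(c,f), above(d,d), above(f,c), holds(c), holds(d), inpos(c), inpos(d), inpos(f), on(c), on(d), on(f)}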